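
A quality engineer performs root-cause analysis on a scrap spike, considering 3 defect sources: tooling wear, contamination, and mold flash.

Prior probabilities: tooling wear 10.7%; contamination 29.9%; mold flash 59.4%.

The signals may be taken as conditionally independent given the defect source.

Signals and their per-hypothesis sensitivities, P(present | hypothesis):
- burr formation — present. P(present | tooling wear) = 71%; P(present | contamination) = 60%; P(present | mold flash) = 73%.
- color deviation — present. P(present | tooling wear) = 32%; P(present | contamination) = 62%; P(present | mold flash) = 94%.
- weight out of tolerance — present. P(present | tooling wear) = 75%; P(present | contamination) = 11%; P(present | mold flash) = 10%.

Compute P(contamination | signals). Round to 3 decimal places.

For each hypothesis, the unnormalized posterior weight is prior × product of the signal likelihoods:
  tooling wear: 0.107 × 0.71 × 0.32 × 0.75 = 0.018233
  contamination: 0.299 × 0.60 × 0.62 × 0.11 = 0.012235
  mold flash: 0.594 × 0.73 × 0.94 × 0.10 = 0.04076
Normalizing constant Z = 0.018233 + 0.012235 + 0.04076 = 0.071228.
P(contamination | evidence) = 0.012235 / 0.071228 ≈ 0.172.

0.172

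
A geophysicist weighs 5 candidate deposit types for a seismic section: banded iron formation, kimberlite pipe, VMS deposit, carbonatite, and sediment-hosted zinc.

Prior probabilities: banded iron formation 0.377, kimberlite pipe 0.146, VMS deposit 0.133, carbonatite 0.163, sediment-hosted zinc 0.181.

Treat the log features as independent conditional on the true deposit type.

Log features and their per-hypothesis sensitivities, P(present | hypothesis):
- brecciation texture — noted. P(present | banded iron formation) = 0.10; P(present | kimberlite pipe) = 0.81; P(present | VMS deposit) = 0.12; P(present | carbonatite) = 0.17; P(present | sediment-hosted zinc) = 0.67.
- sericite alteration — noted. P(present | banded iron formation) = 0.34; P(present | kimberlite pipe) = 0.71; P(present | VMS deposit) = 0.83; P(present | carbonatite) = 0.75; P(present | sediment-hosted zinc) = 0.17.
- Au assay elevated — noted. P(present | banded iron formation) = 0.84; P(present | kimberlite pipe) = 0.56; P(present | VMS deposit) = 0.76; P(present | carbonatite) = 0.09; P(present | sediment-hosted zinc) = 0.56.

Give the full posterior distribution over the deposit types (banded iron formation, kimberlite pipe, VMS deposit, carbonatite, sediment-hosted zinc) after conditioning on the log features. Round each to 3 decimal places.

0.132, 0.579, 0.124, 0.023, 0.142

Multiply each prior by the joint likelihood of the log feature pattern:
  banded iron formation: 0.377 × 0.10 × 0.34 × 0.84 = 0.010767
  kimberlite pipe: 0.146 × 0.81 × 0.71 × 0.56 = 0.04702
  VMS deposit: 0.133 × 0.12 × 0.83 × 0.76 = 0.010068
  carbonatite: 0.163 × 0.17 × 0.75 × 0.09 = 0.0018704
  sediment-hosted zinc: 0.181 × 0.67 × 0.17 × 0.56 = 0.011545
Normalizing constant Z = 0.010767 + 0.04702 + 0.010068 + 0.0018704 + 0.011545 = 0.08127.
P(banded iron formation | evidence) = 0.010767 / 0.08127 ≈ 0.132
P(kimberlite pipe | evidence) = 0.04702 / 0.08127 ≈ 0.579
P(VMS deposit | evidence) = 0.010068 / 0.08127 ≈ 0.124
P(carbonatite | evidence) = 0.0018704 / 0.08127 ≈ 0.023
P(sediment-hosted zinc | evidence) = 0.011545 / 0.08127 ≈ 0.142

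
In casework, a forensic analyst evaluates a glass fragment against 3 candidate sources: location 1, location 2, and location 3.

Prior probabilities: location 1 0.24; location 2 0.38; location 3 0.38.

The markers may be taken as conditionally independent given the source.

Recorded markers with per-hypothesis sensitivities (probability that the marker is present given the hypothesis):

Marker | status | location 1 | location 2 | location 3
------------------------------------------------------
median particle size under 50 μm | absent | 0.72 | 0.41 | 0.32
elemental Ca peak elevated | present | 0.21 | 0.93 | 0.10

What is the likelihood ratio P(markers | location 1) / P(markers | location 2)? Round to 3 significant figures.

0.107

Joint likelihood of the marker pattern under each hypothesis (using 1 − P(present | H) for each absent marker):
  location 1: (1 − 0.72) × 0.21 = 0.0588
  location 2: (1 − 0.41) × 0.93 = 0.5487
Bayes factor = 0.0588 / 0.5487 ≈ 0.107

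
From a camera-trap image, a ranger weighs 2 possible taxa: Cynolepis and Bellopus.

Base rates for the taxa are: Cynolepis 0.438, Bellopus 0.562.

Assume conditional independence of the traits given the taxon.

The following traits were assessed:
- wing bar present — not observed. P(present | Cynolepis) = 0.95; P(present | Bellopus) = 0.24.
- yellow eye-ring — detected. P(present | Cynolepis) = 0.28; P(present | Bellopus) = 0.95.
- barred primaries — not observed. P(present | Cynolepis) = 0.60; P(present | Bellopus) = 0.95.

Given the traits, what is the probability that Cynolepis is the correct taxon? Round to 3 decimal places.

0.108

By Bayes' rule with conditional independence, the unnormalized weight for each hypothesis is prior × ∏ likelihoods (using 1 − P(present | H) for each absent trait):
  Cynolepis: 0.438 × (1 − 0.95) × 0.28 × (1 − 0.60) = 0.0024528
  Bellopus: 0.562 × (1 − 0.24) × 0.95 × (1 − 0.95) = 0.020288
Marginal likelihood of the evidence = 0.022741.
P(Cynolepis | evidence) = 0.0024528 / 0.022741 ≈ 0.108.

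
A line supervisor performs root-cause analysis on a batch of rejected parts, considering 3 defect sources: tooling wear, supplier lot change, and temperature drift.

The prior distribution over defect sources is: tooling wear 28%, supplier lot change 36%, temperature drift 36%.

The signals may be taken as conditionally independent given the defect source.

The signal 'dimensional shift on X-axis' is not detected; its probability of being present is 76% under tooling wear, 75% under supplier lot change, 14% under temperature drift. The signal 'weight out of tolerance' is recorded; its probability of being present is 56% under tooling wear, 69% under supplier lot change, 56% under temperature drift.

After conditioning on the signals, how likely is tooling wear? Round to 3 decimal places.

0.138

Multiply each prior by the joint likelihood of the signal pattern (using 1 − P(present | H) for each absent signal):
  tooling wear: 0.28 × (1 − 0.76) × 0.56 = 0.037632
  supplier lot change: 0.36 × (1 − 0.75) × 0.69 = 0.0621
  temperature drift: 0.36 × (1 − 0.14) × 0.56 = 0.17338
The unnormalized weights sum to 0.27311.
P(tooling wear | evidence) = 0.037632 / 0.27311 ≈ 0.138.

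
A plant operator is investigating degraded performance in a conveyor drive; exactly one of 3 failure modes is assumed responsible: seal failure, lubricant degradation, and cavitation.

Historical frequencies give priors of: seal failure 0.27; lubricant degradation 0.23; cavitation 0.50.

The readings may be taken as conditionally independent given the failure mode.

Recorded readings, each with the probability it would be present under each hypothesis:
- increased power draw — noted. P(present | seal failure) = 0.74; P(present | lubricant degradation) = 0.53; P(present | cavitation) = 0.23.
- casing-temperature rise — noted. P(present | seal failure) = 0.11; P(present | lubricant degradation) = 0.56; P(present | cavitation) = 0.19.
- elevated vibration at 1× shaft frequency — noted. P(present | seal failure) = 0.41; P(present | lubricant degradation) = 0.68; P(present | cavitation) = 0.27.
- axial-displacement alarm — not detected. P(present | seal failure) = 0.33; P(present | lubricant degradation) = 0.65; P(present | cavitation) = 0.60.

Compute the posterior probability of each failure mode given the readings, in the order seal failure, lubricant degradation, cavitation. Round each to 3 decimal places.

Multiply each prior by the joint likelihood of the reading pattern (using 1 − P(present | H) for each absent reading):
  seal failure: 0.27 × 0.74 × 0.11 × 0.41 × (1 − 0.33) = 0.0060374
  lubricant degradation: 0.23 × 0.53 × 0.56 × 0.68 × (1 − 0.65) = 0.016247
  cavitation: 0.50 × 0.23 × 0.19 × 0.27 × (1 − 0.60) = 0.0023598
Normalizing constant Z = 0.0060374 + 0.016247 + 0.0023598 = 0.024644.
P(seal failure | evidence) = 0.0060374 / 0.024644 ≈ 0.245
P(lubricant degradation | evidence) = 0.016247 / 0.024644 ≈ 0.659
P(cavitation | evidence) = 0.0023598 / 0.024644 ≈ 0.096

0.245, 0.659, 0.096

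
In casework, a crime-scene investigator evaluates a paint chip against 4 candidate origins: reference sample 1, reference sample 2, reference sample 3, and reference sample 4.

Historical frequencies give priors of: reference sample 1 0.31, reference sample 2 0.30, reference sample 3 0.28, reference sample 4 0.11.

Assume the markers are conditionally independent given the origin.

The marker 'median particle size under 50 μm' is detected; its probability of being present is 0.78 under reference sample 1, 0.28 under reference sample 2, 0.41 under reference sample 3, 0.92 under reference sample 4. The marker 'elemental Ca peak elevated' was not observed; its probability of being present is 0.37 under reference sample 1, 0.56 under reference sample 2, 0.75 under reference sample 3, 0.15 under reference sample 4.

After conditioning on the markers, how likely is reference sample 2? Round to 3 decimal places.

Multiply each prior by the joint likelihood of the marker pattern (using 1 − P(present | H) for each absent marker):
  reference sample 1: 0.31 × 0.78 × (1 − 0.37) = 0.15233
  reference sample 2: 0.30 × 0.28 × (1 − 0.56) = 0.03696
  reference sample 3: 0.28 × 0.41 × (1 − 0.75) = 0.0287
  reference sample 4: 0.11 × 0.92 × (1 − 0.15) = 0.08602
Normalizing constant Z = 0.15233 + 0.03696 + 0.0287 + 0.08602 = 0.30401.
P(reference sample 2 | evidence) = 0.03696 / 0.30401 ≈ 0.122.

0.122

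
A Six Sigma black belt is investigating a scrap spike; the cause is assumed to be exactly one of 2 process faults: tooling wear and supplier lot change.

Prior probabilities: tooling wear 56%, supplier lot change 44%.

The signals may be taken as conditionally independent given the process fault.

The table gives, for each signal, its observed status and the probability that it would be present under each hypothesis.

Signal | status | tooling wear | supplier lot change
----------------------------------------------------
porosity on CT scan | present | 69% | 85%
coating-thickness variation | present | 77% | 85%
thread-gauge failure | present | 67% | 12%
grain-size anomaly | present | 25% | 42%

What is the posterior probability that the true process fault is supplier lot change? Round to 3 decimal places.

0.243

Multiply each prior by the joint likelihood of the signal pattern:
  tooling wear: 0.56 × 0.69 × 0.77 × 0.67 × 0.25 = 0.049836
  supplier lot change: 0.44 × 0.85 × 0.85 × 0.12 × 0.42 = 0.016022
Marginal likelihood of the evidence = 0.065858.
P(supplier lot change | evidence) = 0.016022 / 0.065858 ≈ 0.243.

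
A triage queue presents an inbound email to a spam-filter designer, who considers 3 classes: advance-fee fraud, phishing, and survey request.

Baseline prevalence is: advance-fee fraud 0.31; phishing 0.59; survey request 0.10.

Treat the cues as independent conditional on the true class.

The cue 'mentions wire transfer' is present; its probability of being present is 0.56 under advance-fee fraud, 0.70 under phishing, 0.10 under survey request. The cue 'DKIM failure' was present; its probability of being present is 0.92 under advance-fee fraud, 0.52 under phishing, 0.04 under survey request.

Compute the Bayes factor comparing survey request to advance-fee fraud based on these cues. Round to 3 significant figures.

0.00776

The Bayes factor is the ratio of the joint likelihoods of the cue pattern under the two hypotheses.
  survey request: 0.10 × 0.04 = 0.004
  advance-fee fraud: 0.56 × 0.92 = 0.5152
Bayes factor = 0.004 / 0.5152 ≈ 0.00776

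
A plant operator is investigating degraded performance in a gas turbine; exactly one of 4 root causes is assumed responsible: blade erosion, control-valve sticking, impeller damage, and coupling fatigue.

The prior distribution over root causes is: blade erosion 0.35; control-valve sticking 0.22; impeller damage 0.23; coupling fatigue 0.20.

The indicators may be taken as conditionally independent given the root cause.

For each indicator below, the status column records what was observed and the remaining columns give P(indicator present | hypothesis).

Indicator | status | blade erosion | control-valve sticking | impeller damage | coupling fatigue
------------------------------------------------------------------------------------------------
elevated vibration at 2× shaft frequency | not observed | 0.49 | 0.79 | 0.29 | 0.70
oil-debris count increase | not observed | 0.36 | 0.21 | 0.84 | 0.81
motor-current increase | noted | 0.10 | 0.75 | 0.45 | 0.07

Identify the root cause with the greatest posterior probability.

For each hypothesis, the unnormalized posterior weight is prior × product of the indicator likelihoods (using 1 − P(present | H) for each absent indicator):
  blade erosion: 0.35 × (1 − 0.49) × (1 − 0.36) × 0.10 = 0.011424
  control-valve sticking: 0.22 × (1 − 0.79) × (1 − 0.21) × 0.75 = 0.027373
  impeller damage: 0.23 × (1 − 0.29) × (1 − 0.84) × 0.45 = 0.011758
  coupling fatigue: 0.20 × (1 − 0.70) × (1 − 0.81) × 0.07 = 0.000798
Normalizing constant Z = 0.011424 + 0.027373 + 0.011758 + 0.000798 = 0.051353.
P(blade erosion | evidence) ≈ 0.011424 / 0.051353 ≈ 0.222
P(control-valve sticking | evidence) ≈ 0.027373 / 0.051353 ≈ 0.533
P(impeller damage | evidence) ≈ 0.011758 / 0.051353 ≈ 0.229
P(coupling fatigue | evidence) ≈ 0.000798 / 0.051353 ≈ 0.016
The largest is 0.533, so control-valve sticking is most probable.

control-valve sticking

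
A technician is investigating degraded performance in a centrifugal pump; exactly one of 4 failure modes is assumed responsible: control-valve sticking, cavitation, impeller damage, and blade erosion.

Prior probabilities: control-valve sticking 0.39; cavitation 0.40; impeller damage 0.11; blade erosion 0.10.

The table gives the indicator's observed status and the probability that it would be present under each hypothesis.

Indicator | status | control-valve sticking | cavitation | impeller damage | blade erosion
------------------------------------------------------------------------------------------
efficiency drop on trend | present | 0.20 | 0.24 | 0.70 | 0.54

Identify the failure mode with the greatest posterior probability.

By Bayes' rule, the unnormalized weight for each hypothesis is prior × likelihood:
  control-valve sticking: 0.39 × 0.20 = 0.078
  cavitation: 0.40 × 0.24 = 0.096
  impeller damage: 0.11 × 0.70 = 0.077
  blade erosion: 0.10 × 0.54 = 0.054
The unnormalized weights sum to 0.305.
P(control-valve sticking | evidence) ≈ 0.078 / 0.305 ≈ 0.256
P(cavitation | evidence) ≈ 0.096 / 0.305 ≈ 0.315
P(impeller damage | evidence) ≈ 0.077 / 0.305 ≈ 0.252
P(blade erosion | evidence) ≈ 0.054 / 0.305 ≈ 0.177
The largest is 0.315, so cavitation is most probable.

cavitation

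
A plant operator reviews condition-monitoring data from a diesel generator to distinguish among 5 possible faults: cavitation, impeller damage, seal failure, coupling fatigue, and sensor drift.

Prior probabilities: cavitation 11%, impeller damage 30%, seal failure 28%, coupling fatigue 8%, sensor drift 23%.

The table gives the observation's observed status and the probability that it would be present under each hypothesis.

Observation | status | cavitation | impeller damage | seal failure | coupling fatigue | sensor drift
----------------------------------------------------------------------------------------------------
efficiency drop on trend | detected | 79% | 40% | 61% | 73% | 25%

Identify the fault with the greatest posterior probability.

seal failure

Multiply each prior by the likelihood of the observation:
  cavitation: 0.11 × 0.79 = 0.0869
  impeller damage: 0.30 × 0.40 = 0.12
  seal failure: 0.28 × 0.61 = 0.1708
  coupling fatigue: 0.08 × 0.73 = 0.0584
  sensor drift: 0.23 × 0.25 = 0.0575
The unnormalized weights sum to 0.4936.
P(cavitation | evidence) ≈ 0.0869 / 0.4936 ≈ 0.176
P(impeller damage | evidence) ≈ 0.12 / 0.4936 ≈ 0.243
P(seal failure | evidence) ≈ 0.1708 / 0.4936 ≈ 0.346
P(coupling fatigue | evidence) ≈ 0.0584 / 0.4936 ≈ 0.118
P(sensor drift | evidence) ≈ 0.0575 / 0.4936 ≈ 0.116
The largest is 0.346, so seal failure is most probable.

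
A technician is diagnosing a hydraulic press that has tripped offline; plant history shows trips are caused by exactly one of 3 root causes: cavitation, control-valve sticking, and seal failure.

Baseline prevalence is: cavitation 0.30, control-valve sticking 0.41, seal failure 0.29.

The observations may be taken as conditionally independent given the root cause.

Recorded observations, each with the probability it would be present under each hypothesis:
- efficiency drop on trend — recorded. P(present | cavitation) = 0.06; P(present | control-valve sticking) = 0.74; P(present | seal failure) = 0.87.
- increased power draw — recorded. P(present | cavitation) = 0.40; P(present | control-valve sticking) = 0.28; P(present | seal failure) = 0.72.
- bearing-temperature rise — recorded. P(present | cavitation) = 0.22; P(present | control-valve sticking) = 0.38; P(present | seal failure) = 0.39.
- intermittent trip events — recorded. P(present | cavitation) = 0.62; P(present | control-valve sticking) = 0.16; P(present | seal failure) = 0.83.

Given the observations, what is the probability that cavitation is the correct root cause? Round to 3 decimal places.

0.015

For each hypothesis, the unnormalized posterior weight is prior × product of the observation likelihoods:
  cavitation: 0.30 × 0.06 × 0.40 × 0.22 × 0.62 = 0.00098208
  control-valve sticking: 0.41 × 0.74 × 0.28 × 0.38 × 0.16 = 0.0051651
  seal failure: 0.29 × 0.87 × 0.72 × 0.39 × 0.83 = 0.058802
Normalizing constant Z = 0.00098208 + 0.0051651 + 0.058802 = 0.064949.
P(cavitation | evidence) = 0.00098208 / 0.064949 ≈ 0.015.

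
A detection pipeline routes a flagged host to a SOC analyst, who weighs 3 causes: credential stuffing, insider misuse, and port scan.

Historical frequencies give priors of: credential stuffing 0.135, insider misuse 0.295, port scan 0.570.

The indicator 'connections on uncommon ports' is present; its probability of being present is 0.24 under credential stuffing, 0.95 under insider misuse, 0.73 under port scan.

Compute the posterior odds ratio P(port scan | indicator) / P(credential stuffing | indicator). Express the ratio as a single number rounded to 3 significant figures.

The normalizing constant cancels in an odds ratio, so compute prior × likelihood for the two hypotheses only:
  port scan: 0.570 × 0.73 = 0.4161
  credential stuffing: 0.135 × 0.24 = 0.0324
Posterior odds = 0.4161 / 0.0324 ≈ 12.8.

12.8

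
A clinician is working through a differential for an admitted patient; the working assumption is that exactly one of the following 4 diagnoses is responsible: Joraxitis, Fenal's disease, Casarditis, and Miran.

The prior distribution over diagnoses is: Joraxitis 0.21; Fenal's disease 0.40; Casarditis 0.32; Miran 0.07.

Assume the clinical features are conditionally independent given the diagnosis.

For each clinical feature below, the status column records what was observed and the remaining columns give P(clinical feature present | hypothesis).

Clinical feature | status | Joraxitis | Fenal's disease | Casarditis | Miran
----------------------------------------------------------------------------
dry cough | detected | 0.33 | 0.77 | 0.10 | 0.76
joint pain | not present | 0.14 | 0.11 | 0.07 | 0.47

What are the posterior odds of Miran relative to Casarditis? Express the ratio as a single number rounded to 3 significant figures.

Posterior odds equal prior odds times the likelihood ratio; only the two competing hypotheses matter (using 1 − P(present | H) for each absent clinical feature).
  Miran: 0.07 × 0.76 × (1 − 0.47) = 0.028196
  Casarditis: 0.32 × 0.10 × (1 − 0.07) = 0.02976
Posterior odds = 0.028196 / 0.02976 ≈ 0.947.

0.947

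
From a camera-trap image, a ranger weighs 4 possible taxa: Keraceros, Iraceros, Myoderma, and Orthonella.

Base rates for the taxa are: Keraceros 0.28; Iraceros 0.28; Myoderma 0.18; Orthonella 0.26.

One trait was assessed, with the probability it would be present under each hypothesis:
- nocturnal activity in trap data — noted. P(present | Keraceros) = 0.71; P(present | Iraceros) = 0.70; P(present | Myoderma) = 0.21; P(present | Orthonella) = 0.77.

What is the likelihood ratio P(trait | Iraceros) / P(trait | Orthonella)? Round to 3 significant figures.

0.909

Likelihood of this trait under each hypothesis:
  Iraceros: 0.7
  Orthonella: 0.77
Bayes factor = 0.7 / 0.77 ≈ 0.909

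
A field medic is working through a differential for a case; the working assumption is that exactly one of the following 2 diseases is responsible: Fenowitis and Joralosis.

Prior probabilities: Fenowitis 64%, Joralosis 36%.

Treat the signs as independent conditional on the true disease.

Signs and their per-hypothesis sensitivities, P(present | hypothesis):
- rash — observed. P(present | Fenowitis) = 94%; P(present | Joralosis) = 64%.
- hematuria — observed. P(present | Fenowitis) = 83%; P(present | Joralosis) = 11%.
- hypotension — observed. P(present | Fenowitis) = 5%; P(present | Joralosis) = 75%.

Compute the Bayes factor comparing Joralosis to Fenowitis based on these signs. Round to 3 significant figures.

1.35

The Bayes factor is the ratio of the joint likelihoods of the sign pattern under the two hypotheses.
  Joralosis: 0.64 × 0.11 × 0.75 = 0.0528
  Fenowitis: 0.94 × 0.83 × 0.05 = 0.03901
Bayes factor = 0.0528 / 0.03901 ≈ 1.35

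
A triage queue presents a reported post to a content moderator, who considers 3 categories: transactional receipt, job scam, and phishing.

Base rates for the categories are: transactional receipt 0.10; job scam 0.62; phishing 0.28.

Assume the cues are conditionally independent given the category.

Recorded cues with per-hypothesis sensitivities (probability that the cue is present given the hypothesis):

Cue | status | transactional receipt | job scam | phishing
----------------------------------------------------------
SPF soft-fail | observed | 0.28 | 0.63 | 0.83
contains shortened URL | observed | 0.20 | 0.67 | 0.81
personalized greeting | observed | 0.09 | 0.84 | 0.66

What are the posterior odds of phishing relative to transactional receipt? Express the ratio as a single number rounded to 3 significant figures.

The normalizing constant cancels in an odds ratio, so compute prior × likelihood for the two hypotheses only:
  phishing: 0.28 × 0.83 × 0.81 × 0.66 = 0.12424
  transactional receipt: 0.10 × 0.28 × 0.20 × 0.09 = 0.000504
Odds(phishing : transactional receipt) = 0.12424 / 0.000504 ≈ 247.

247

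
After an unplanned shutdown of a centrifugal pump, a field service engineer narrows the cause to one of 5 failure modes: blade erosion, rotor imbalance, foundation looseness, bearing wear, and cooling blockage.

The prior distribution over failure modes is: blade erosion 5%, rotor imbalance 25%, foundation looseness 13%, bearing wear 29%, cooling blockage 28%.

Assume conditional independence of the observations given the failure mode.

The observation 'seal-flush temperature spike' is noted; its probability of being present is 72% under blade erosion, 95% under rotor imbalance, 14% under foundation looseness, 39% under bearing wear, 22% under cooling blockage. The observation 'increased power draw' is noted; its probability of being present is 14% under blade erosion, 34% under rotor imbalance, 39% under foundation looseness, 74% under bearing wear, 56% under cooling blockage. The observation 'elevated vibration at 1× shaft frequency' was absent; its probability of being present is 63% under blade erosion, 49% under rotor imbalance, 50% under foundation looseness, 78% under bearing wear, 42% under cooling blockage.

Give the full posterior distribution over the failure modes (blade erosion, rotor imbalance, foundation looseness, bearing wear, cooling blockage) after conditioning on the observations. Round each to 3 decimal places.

By Bayes' rule with conditional independence, the unnormalized weight for each hypothesis is prior × ∏ likelihoods (using 1 − P(present | H) for each absent observation):
  blade erosion: 0.05 × 0.72 × 0.14 × (1 − 0.63) = 0.0018648
  rotor imbalance: 0.25 × 0.95 × 0.34 × (1 − 0.49) = 0.041183
  foundation looseness: 0.13 × 0.14 × 0.39 × (1 − 0.50) = 0.003549
  bearing wear: 0.29 × 0.39 × 0.74 × (1 − 0.78) = 0.018413
  cooling blockage: 0.28 × 0.22 × 0.56 × (1 − 0.42) = 0.020008
Normalizing constant Z = 0.0018648 + 0.041183 + 0.003549 + 0.018413 + 0.020008 = 0.085017.
P(blade erosion | evidence) = 0.0018648 / 0.085017 ≈ 0.022
P(rotor imbalance | evidence) = 0.041183 / 0.085017 ≈ 0.484
P(foundation looseness | evidence) = 0.003549 / 0.085017 ≈ 0.042
P(bearing wear | evidence) = 0.018413 / 0.085017 ≈ 0.217
P(cooling blockage | evidence) = 0.020008 / 0.085017 ≈ 0.235

0.022, 0.484, 0.042, 0.217, 0.235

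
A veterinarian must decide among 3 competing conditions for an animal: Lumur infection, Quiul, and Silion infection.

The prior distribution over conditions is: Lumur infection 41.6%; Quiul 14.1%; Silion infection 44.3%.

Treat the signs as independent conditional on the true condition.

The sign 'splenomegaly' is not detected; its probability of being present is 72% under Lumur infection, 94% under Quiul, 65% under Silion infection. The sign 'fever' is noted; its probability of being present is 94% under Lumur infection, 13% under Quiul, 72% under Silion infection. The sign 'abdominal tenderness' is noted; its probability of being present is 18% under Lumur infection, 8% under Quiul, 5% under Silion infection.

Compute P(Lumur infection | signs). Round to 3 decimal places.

0.777

Multiply each prior by the joint likelihood of the sign pattern (using 1 − P(present | H) for each absent sign):
  Lumur infection: 0.416 × (1 − 0.72) × 0.94 × 0.18 = 0.019708
  Quiul: 0.141 × (1 − 0.94) × 0.13 × 0.08 = 8.7984e-05
  Silion infection: 0.443 × (1 − 0.65) × 0.72 × 0.05 = 0.0055818
Marginal likelihood of the evidence = 0.025378.
P(Lumur infection | evidence) = 0.019708 / 0.025378 ≈ 0.777.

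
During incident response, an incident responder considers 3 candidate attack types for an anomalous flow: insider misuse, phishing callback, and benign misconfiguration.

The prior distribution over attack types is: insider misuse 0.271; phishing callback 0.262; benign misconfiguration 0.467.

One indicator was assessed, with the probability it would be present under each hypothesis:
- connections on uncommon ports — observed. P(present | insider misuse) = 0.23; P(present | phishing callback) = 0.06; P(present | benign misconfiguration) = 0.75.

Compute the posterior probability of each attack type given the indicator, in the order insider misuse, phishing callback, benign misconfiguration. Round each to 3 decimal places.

Multiply each prior by the likelihood of the indicator:
  insider misuse: 0.271 × 0.23 = 0.06233
  phishing callback: 0.262 × 0.06 = 0.01572
  benign misconfiguration: 0.467 × 0.75 = 0.35025
Normalizing constant Z = 0.06233 + 0.01572 + 0.35025 = 0.4283.
P(insider misuse | evidence) = 0.06233 / 0.4283 ≈ 0.146
P(phishing callback | evidence) = 0.01572 / 0.4283 ≈ 0.037
P(benign misconfiguration | evidence) = 0.35025 / 0.4283 ≈ 0.818

0.146, 0.037, 0.818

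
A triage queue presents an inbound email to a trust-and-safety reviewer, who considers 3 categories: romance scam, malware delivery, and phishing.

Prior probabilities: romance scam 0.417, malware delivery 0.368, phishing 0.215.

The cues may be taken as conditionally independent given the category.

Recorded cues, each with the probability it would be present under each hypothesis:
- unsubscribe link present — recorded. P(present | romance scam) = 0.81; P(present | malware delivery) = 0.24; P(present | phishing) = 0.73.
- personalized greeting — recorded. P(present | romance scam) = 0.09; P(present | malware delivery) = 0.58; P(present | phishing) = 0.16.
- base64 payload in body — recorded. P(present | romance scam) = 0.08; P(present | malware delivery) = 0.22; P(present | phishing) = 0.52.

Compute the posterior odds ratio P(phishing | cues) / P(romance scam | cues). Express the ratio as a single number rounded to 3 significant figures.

5.37

The normalizing constant cancels in an odds ratio, so compute prior × likelihood for the two hypotheses only:
  phishing: 0.215 × 0.73 × 0.16 × 0.52 = 0.013058
  romance scam: 0.417 × 0.81 × 0.09 × 0.08 = 0.0024319
Odds(phishing : romance scam) = 0.013058 / 0.0024319 ≈ 5.37.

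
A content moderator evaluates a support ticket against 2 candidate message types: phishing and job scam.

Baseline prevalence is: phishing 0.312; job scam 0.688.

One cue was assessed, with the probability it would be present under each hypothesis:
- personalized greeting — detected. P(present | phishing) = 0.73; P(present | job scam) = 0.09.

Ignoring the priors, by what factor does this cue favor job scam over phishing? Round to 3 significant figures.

The Bayes factor is the ratio of the two likelihoods.
  job scam: 0.09
  phishing: 0.73
Bayes factor = 0.09 / 0.73 ≈ 0.123

0.123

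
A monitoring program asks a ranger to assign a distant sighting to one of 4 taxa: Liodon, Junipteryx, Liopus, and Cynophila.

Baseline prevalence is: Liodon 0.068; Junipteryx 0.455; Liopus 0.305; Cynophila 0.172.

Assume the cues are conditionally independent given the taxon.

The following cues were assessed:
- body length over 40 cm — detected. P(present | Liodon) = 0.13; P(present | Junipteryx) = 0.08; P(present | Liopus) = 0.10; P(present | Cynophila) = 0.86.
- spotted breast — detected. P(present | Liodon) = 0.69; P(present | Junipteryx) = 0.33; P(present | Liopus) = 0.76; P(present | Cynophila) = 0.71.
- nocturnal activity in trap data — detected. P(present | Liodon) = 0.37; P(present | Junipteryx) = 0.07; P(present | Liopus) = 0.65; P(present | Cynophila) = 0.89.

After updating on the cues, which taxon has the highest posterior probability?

Cynophila

By Bayes' rule with conditional independence, the unnormalized weight for each hypothesis is prior × ∏ likelihoods:
  Liodon: 0.068 × 0.13 × 0.69 × 0.37 = 0.0022569
  Junipteryx: 0.455 × 0.08 × 0.33 × 0.07 = 0.00084084
  Liopus: 0.305 × 0.10 × 0.76 × 0.65 = 0.015067
  Cynophila: 0.172 × 0.86 × 0.71 × 0.89 = 0.093471
The unnormalized weights sum to 0.11164.
P(Liodon | evidence) ≈ 0.0022569 / 0.11164 ≈ 0.020
P(Junipteryx | evidence) ≈ 0.00084084 / 0.11164 ≈ 0.008
P(Liopus | evidence) ≈ 0.015067 / 0.11164 ≈ 0.135
P(Cynophila | evidence) ≈ 0.093471 / 0.11164 ≈ 0.837
The largest is 0.837, so Cynophila is most probable.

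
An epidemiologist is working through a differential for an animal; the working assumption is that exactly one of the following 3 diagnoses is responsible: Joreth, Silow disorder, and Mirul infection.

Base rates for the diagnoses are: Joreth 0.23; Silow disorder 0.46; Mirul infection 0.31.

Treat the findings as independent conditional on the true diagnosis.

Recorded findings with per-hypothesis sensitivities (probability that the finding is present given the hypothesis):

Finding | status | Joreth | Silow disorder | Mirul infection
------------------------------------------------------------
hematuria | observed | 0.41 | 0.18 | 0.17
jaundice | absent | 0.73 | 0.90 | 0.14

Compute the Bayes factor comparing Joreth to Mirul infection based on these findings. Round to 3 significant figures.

0.757

Joint likelihood of the evidence pattern under each hypothesis (using 1 − P(present | H) for each absent finding):
  Joreth: 0.41 × (1 − 0.73) = 0.1107
  Mirul infection: 0.17 × (1 − 0.14) = 0.1462
Bayes factor = 0.1107 / 0.1462 ≈ 0.757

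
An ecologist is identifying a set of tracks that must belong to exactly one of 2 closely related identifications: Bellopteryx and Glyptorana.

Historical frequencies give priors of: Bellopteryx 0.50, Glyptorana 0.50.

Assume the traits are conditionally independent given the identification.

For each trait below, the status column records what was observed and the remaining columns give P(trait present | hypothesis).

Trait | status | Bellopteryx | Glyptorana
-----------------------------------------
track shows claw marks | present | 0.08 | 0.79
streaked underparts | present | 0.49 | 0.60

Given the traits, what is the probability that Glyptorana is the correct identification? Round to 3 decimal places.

0.924

For each hypothesis, the unnormalized posterior weight is prior × product of the trait likelihoods:
  Bellopteryx: 0.50 × 0.08 × 0.49 = 0.0196
  Glyptorana: 0.50 × 0.79 × 0.60 = 0.237
The unnormalized weights sum to 0.2566.
P(Glyptorana | evidence) = 0.237 / 0.2566 ≈ 0.924.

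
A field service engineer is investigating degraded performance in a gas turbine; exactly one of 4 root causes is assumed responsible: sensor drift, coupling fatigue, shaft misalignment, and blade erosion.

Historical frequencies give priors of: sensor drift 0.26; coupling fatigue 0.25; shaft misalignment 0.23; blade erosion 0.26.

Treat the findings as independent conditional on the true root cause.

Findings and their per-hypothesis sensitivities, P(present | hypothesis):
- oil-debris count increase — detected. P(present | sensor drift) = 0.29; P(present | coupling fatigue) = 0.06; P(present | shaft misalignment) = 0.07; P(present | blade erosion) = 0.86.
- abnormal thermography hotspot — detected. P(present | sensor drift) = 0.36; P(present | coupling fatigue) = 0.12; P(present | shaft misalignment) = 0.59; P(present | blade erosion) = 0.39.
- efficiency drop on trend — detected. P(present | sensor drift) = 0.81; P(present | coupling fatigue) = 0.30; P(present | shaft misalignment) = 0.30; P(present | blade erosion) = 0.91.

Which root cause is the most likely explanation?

blade erosion

For each hypothesis, the unnormalized posterior weight is prior × product of the finding likelihoods:
  sensor drift: 0.26 × 0.29 × 0.36 × 0.81 = 0.021987
  coupling fatigue: 0.25 × 0.06 × 0.12 × 0.30 = 0.00054
  shaft misalignment: 0.23 × 0.07 × 0.59 × 0.30 = 0.0028497
  blade erosion: 0.26 × 0.86 × 0.39 × 0.91 = 0.079356
Normalizing constant Z = 0.021987 + 0.00054 + 0.0028497 + 0.079356 = 0.10473.
P(sensor drift | evidence) ≈ 0.021987 / 0.10473 ≈ 0.210
P(coupling fatigue | evidence) ≈ 0.00054 / 0.10473 ≈ 0.005
P(shaft misalignment | evidence) ≈ 0.0028497 / 0.10473 ≈ 0.027
P(blade erosion | evidence) ≈ 0.079356 / 0.10473 ≈ 0.758
The largest is 0.758, so blade erosion is most probable.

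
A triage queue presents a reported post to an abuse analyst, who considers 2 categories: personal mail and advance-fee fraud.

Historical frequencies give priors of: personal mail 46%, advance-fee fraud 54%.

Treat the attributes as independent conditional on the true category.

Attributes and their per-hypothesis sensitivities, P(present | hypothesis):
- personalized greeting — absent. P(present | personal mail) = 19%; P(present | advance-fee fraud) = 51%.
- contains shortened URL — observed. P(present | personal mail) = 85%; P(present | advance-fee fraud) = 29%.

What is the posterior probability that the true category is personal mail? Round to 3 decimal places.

0.805

For each hypothesis, the unnormalized posterior weight is prior × product of the attribute likelihoods (using 1 − P(present | H) for each absent attribute):
  personal mail: 0.46 × (1 − 0.19) × 0.85 = 0.31671
  advance-fee fraud: 0.54 × (1 − 0.51) × 0.29 = 0.076734
Normalizing constant Z = 0.31671 + 0.076734 = 0.39344.
P(personal mail | evidence) = 0.31671 / 0.39344 ≈ 0.805.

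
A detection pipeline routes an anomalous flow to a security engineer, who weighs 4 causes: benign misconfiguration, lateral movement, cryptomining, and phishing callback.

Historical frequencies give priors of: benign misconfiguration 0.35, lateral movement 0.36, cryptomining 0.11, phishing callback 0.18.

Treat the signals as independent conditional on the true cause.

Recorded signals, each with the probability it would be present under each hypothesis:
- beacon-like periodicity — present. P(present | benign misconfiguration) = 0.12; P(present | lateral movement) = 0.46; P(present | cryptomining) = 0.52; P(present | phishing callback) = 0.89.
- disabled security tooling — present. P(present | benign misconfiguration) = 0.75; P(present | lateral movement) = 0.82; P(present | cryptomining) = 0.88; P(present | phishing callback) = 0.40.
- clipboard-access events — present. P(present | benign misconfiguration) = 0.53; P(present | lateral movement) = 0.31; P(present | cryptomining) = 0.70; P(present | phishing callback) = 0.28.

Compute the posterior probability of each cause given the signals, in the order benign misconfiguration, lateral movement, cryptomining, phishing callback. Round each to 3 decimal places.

By Bayes' rule with conditional independence, the unnormalized weight for each hypothesis is prior × ∏ likelihoods:
  benign misconfiguration: 0.35 × 0.12 × 0.75 × 0.53 = 0.016695
  lateral movement: 0.36 × 0.46 × 0.82 × 0.31 = 0.042096
  cryptomining: 0.11 × 0.52 × 0.88 × 0.70 = 0.035235
  phishing callback: 0.18 × 0.89 × 0.40 × 0.28 = 0.017942
Marginal likelihood of the evidence = 0.11197.
P(benign misconfiguration | evidence) = 0.016695 / 0.11197 ≈ 0.149
P(lateral movement | evidence) = 0.042096 / 0.11197 ≈ 0.376
P(cryptomining | evidence) = 0.035235 / 0.11197 ≈ 0.315
P(phishing callback | evidence) = 0.017942 / 0.11197 ≈ 0.160

0.149, 0.376, 0.315, 0.160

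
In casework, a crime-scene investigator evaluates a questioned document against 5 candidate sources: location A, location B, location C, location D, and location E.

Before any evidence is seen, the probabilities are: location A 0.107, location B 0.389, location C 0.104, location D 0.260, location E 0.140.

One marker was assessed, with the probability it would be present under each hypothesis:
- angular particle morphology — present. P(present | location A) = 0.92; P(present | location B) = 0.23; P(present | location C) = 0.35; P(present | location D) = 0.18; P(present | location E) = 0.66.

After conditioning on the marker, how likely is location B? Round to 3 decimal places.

0.246

For each hypothesis, the unnormalized posterior weight is prior × likelihood:
  location A: 0.107 × 0.92 = 0.09844
  location B: 0.389 × 0.23 = 0.08947
  location C: 0.104 × 0.35 = 0.0364
  location D: 0.260 × 0.18 = 0.0468
  location E: 0.140 × 0.66 = 0.0924
Marginal likelihood of the evidence = 0.36351.
P(location B | evidence) = 0.08947 / 0.36351 ≈ 0.246.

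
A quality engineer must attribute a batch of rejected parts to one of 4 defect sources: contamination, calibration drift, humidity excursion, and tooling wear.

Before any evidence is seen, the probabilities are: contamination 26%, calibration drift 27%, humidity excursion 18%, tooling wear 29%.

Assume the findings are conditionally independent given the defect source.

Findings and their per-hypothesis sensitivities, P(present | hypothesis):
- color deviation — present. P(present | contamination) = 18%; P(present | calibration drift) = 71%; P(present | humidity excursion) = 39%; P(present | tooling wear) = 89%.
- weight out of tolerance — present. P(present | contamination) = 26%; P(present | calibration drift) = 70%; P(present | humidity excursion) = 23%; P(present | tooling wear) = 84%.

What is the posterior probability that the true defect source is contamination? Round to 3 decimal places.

Multiply each prior by the joint likelihood of the evidence pattern:
  contamination: 0.26 × 0.18 × 0.26 = 0.012168
  calibration drift: 0.27 × 0.71 × 0.70 = 0.13419
  humidity excursion: 0.18 × 0.39 × 0.23 = 0.016146
  tooling wear: 0.29 × 0.89 × 0.84 = 0.2168
Normalizing constant Z = 0.012168 + 0.13419 + 0.016146 + 0.2168 = 0.37931.
P(contamination | evidence) = 0.012168 / 0.37931 ≈ 0.032.

0.032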